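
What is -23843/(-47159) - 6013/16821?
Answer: 16785148/113323077 ≈ 0.14812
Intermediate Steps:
-23843/(-47159) - 6013/16821 = -23843*(-1/47159) - 6013*1/16821 = 23843/47159 - 859/2403 = 16785148/113323077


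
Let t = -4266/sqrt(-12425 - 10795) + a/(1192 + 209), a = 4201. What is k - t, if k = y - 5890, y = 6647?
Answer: 1056356/1401 - 237*I*sqrt(645)/215 ≈ 754.0 - 27.996*I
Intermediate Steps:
t = 4201/1401 + 237*I*sqrt(645)/215 (t = -4266/sqrt(-12425 - 10795) + 4201/(1192 + 209) = -4266*(-I*sqrt(645)/3870) + 4201/1401 = -4266*(-I*sqrt(645)/3870) + 4201*(1/1401) = -(-237)*I*sqrt(645)/215 + 4201/1401 = 237*I*sqrt(645)/215 + 4201/1401 = 4201/1401 + 237*I*sqrt(645)/215 ≈ 2.9986 + 27.996*I)
k = 757 (k = 6647 - 5890 = 757)
k - t = 757 - (4201/1401 + 237*I*sqrt(645)/215) = 757 + (-4201/1401 - 237*I*sqrt(645)/215) = 1056356/1401 - 237*I*sqrt(645)/215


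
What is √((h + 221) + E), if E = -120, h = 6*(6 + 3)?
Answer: √155 ≈ 12.450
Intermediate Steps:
h = 54 (h = 6*9 = 54)
√((h + 221) + E) = √((54 + 221) - 120) = √(275 - 120) = √155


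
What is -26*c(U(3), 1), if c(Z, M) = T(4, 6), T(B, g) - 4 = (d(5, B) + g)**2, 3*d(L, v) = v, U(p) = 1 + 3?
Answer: -13520/9 ≈ -1502.2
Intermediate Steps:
U(p) = 4
d(L, v) = v/3
T(B, g) = 4 + (g + B/3)**2 (T(B, g) = 4 + (B/3 + g)**2 = 4 + (g + B/3)**2)
c(Z, M) = 520/9 (c(Z, M) = 4 + (4 + 3*6)**2/9 = 4 + (4 + 18)**2/9 = 4 + (1/9)*22**2 = 4 + (1/9)*484 = 4 + 484/9 = 520/9)
-26*c(U(3), 1) = -26*520/9 = -13520/9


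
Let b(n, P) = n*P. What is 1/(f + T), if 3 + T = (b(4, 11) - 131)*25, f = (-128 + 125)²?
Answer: -1/2169 ≈ -0.00046104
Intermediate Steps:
b(n, P) = P*n
f = 9 (f = (-3)² = 9)
T = -2178 (T = -3 + (11*4 - 131)*25 = -3 + (44 - 131)*25 = -3 - 87*25 = -3 - 2175 = -2178)
1/(f + T) = 1/(9 - 2178) = 1/(-2169) = -1/2169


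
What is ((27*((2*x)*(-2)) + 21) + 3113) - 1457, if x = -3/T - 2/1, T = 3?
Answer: 2001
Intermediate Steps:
x = -3 (x = -3/3 - 2/1 = -3*⅓ - 2*1 = -1 - 2 = -3)
((27*((2*x)*(-2)) + 21) + 3113) - 1457 = ((27*((2*(-3))*(-2)) + 21) + 3113) - 1457 = ((27*(-6*(-2)) + 21) + 3113) - 1457 = ((27*12 + 21) + 3113) - 1457 = ((324 + 21) + 3113) - 1457 = (345 + 3113) - 1457 = 3458 - 1457 = 2001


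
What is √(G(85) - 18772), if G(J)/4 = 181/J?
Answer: 4*I*√8472885/85 ≈ 136.98*I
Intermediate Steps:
G(J) = 724/J (G(J) = 4*(181/J) = 724/J)
√(G(85) - 18772) = √(724/85 - 18772) = √(-1594896/85) = 4*I*√8472885/85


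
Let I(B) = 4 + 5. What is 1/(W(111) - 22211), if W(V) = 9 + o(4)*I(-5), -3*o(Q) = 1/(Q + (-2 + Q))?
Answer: -2/44405 ≈ -4.5040e-5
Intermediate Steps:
I(B) = 9
o(Q) = -1/(3*(-2 + 2*Q)) (o(Q) = -1/(3*(Q + (-2 + Q))) = -1/(3*(-2 + 2*Q)))
W(V) = 17/2 (W(V) = 9 - 1/(-6 + 6*4)*9 = 9 - 1/(-6 + 24)*9 = 9 - 1/18*9 = 9 - ½ = 17/2)
1/(W(111) - 22211) = 1/(17/2 - 22211) = 1/(-44405/2) = -2/44405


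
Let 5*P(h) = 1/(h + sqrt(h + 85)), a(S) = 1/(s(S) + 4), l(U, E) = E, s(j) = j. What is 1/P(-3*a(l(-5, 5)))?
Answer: -5/3 + 5*sqrt(762)/3 ≈ 44.341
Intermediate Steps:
a(S) = 1/(4 + S) (a(S) = 1/(S + 4) = 1/(4 + S))
P(h) = 1/(5*(h + sqrt(85 + h))) (P(h) = 1/(5*(h + sqrt(h + 85))) = 1/(5*(h + sqrt(85 + h))))
1/P(-3*a(l(-5, 5))) = 1/(1/(5*(-3/(4 + 5) + sqrt(85 - 3/(4 + 5))))) = 1/(1/(5*(-3/9 + sqrt(85 - 3/9)))) = 1/(1/(5*(-3*1/9 + sqrt(85 - 3*1/9)))) = 1/(1/(5*(-1/3 + sqrt(85 - 1/3)))) = 1/(1/(5*(-1/3 + sqrt(254/3)))) = 1/(1/(5*(-1/3 + sqrt(762)/3))) = -5/3 + 5*sqrt(762)/3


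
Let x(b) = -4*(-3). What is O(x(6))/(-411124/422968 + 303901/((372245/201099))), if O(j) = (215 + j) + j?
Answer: 1343928779830/923185446154759 ≈ 0.0014558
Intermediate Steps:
x(b) = 12
O(j) = 215 + 2*j
O(x(6))/(-411124/422968 + 303901/((372245/201099))) = (215 + 2*12)/(-411124/422968 + 303901/((372245/201099))) = (215 + 24)/(-411124*1/422968 + 303901/((372245*(1/201099)))) = 239/(-14683/15106 + 303901/(372245/201099)) = 239/(-14683/15106 + 303901*(201099/372245)) = 239/(-14683/15106 + 61114187199/372245) = 239/(923185446154759/5623132970) = 239*(5623132970/923185446154759) = 1343928779830/923185446154759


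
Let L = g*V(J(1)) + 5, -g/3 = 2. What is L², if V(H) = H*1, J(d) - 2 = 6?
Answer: 1849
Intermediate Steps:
g = -6 (g = -3*2 = -6)
J(d) = 8 (J(d) = 2 + 6 = 8)
V(H) = H
L = -43 (L = -6*8 + 5 = -48 + 5 = -43)
L² = (-43)² = 1849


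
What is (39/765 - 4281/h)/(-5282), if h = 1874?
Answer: 1067293/2524109340 ≈ 0.00042284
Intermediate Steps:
(39/765 - 4281/h)/(-5282) = (39/765 - 4281/1874)/(-5282) = (39*(1/765) - 4281*1/1874)*(-1/5282) = (13/255 - 4281/1874)*(-1/5282) = -1067293/477870*(-1/5282) = 1067293/2524109340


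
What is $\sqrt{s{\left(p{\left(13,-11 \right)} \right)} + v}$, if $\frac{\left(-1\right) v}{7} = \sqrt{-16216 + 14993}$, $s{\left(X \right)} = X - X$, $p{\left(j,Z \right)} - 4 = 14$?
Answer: $\sqrt{7} \sqrt[4]{1223} \sqrt{- i} \approx 11.063 - 11.063 i$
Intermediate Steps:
$p{\left(j,Z \right)} = 18$ ($p{\left(j,Z \right)} = 4 + 14 = 18$)
$s{\left(X \right)} = 0$
$v = - 7 i \sqrt{1223}$ ($v = - 7 \sqrt{-16216 + 14993} = - 7 \sqrt{-1223} = - 7 i \sqrt{1223} \approx - 244.8 i$)
$\sqrt{s{\left(p{\left(13,-11 \right)} \right)} + v} = \sqrt{0 - 7 i \sqrt{1223}} = \sqrt{- 7 i \sqrt{1223}} = \sqrt{7} \sqrt[4]{1223} \sqrt{- i}$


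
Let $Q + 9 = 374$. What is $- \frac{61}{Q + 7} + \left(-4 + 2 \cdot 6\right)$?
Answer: $\frac{2915}{372} \approx 7.836$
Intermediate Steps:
$Q = 365$ ($Q = -9 + 374 = 365$)
$- \frac{61}{Q + 7} + \left(-4 + 2 \cdot 6\right) = - \frac{61}{365 + 7} + \left(-4 + 2 \cdot 6\right) = - \frac{61}{372} + \left(-4 + 12\right) = \left(-61\right) \frac{1}{372} + 8 = - \frac{61}{372} + 8 = \frac{2915}{372}$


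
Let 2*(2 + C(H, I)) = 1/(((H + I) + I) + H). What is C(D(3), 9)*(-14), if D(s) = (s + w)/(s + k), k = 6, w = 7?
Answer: 719/26 ≈ 27.654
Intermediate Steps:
D(s) = (7 + s)/(6 + s) (D(s) = (s + 7)/(s + 6) = (7 + s)/(6 + s))
C(H, I) = -2 + 1/(2*(2*H + 2*I)) (C(H, I) = -2 + 1/(2*(((H + I) + I) + H)) = -2 + 1/(2*((H + 2*I) + H)) = -2 + 1/(2*(2*H + 2*I)))
C(D(3), 9)*(-14) = ((1/4 - 2*(7 + 3)/(6 + 3) - 2*9)/((7 + 3)/(6 + 3) + 9))*(-14) = ((1/4 - 2*10/9 - 18)/(10/9 + 9))*(-14) = ((1/4 - 20/9 - 18)/(91/9))*(-14) = ((9/91)*(-719/36))*(-14) = -719/364*(-14) = 719/26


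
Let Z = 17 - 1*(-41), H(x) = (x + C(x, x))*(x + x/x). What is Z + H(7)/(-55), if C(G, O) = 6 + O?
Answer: 606/11 ≈ 55.091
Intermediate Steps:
H(x) = (1 + x)*(6 + 2*x) (H(x) = (x + (6 + x))*(x + x/x) = (6 + 2*x)*(x + 1) = (6 + 2*x)*(1 + x) = (1 + x)*(6 + 2*x))
Z = 58 (Z = 17 + 41 = 58)
Z + H(7)/(-55) = 58 + (6 + 2*7**2 + 8*7)/(-55) = 58 - (6 + 2*49 + 56)/55 = 58 - (6 + 98 + 56)/55 = 58 - 1/55*160 = 58 - 32/11 = 606/11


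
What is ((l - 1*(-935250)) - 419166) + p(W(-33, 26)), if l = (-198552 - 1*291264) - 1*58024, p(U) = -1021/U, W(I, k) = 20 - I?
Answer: -1684089/53 ≈ -31775.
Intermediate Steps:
l = -547840 (l = (-198552 - 291264) - 58024 = -489816 - 58024 = -547840)
((l - 1*(-935250)) - 419166) + p(W(-33, 26)) = ((-547840 - 1*(-935250)) - 419166) - 1021/(20 - 1*(-33)) = ((-547840 + 935250) - 419166) - 1021/(20 + 33) = (387410 - 419166) - 1021/53 = -31756 - 1021*1/53 = -31756 - 1021/53 = -1684089/53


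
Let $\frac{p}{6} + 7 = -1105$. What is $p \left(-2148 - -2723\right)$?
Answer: $-3836400$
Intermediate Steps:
$p = -6672$ ($p = -42 + 6 \left(-1105\right) = -42 - 6630 = -6672$)
$p \left(-2148 - -2723\right) = - 6672 \left(-2148 - -2723\right) = - 6672 \left(-2148 + 2723\right) = \left(-6672\right) 575 = -3836400$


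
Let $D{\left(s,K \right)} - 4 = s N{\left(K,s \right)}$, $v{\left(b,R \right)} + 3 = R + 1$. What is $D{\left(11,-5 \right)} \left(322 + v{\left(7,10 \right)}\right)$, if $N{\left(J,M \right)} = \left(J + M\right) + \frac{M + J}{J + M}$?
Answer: $26730$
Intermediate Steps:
$v{\left(b,R \right)} = -2 + R$ ($v{\left(b,R \right)} = -3 + \left(R + 1\right) = -3 + \left(1 + R\right) = -2 + R$)
$N{\left(J,M \right)} = 1 + J + M$ ($N{\left(J,M \right)} = \left(J + M\right) + \frac{J + M}{J + M} = \left(J + M\right) + 1 = 1 + J + M$)
$D{\left(s,K \right)} = 4 + s \left(1 + K + s\right)$
$D{\left(11,-5 \right)} \left(322 + v{\left(7,10 \right)}\right) = \left(4 + 11 \left(1 - 5 + 11\right)\right) \left(322 + \left(-2 + 10\right)\right) = \left(4 + 11 \cdot 7\right) \left(322 + 8\right) = \left(4 + 77\right) 330 = 81 \cdot 330 = 26730$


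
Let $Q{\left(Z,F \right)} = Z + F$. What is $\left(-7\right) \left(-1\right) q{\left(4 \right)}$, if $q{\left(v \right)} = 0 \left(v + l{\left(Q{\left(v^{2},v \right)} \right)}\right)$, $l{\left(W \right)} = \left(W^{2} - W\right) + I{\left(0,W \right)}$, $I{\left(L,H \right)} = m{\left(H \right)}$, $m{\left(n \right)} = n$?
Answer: $0$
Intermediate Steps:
$Q{\left(Z,F \right)} = F + Z$
$I{\left(L,H \right)} = H$
$l{\left(W \right)} = W^{2}$ ($l{\left(W \right)} = \left(W^{2} - W\right) + W = W^{2}$)
$q{\left(v \right)} = 0$ ($q{\left(v \right)} = 0 \left(v + \left(v + v^{2}\right)^{2}\right) = 0$)
$\left(-7\right) \left(-1\right) q{\left(4 \right)} = \left(-7\right) \left(-1\right) 0 = 7 \cdot 0 = 0$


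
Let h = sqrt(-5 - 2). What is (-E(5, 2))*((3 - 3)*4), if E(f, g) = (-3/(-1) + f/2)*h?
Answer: 0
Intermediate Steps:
h = I*sqrt(7) (h = sqrt(-7) = I*sqrt(7) ≈ 2.6458*I)
E(f, g) = I*sqrt(7)*(3 + f/2) (E(f, g) = (-3/(-1) + f/2)*(I*sqrt(7)) = (-3*(-1) + f*(1/2))*(I*sqrt(7)) = (3 + f/2)*(I*sqrt(7)) = I*sqrt(7)*(3 + f/2))
(-E(5, 2))*((3 - 3)*4) = (-I*sqrt(7)*(6 + 5)/2)*((3 - 3)*4) = (-I*sqrt(7)*11/2)*(0*4) = -11*I*sqrt(7)/2*0 = 0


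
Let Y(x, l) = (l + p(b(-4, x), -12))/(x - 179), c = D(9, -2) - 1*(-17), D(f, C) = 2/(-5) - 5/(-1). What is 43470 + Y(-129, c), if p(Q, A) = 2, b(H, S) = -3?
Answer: 33471841/770 ≈ 43470.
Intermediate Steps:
D(f, C) = 23/5 (D(f, C) = 2*(-⅕) - 5*(-1) = -⅖ + 5 = 23/5)
c = 108/5 (c = 23/5 - 1*(-17) = 23/5 + 17 = 108/5 ≈ 21.600)
Y(x, l) = (2 + l)/(-179 + x) (Y(x, l) = (l + 2)/(x - 179) = (2 + l)/(-179 + x))
43470 + Y(-129, c) = 43470 + (2 + 108/5)/(-179 - 129) = 43470 + (118/5)/(-308) = 43470 - 1/308*118/5 = 43470 - 59/770 = 33471841/770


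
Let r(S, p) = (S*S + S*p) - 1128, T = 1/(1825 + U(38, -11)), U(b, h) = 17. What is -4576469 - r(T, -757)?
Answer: -15523965906331/3392964 ≈ -4.5753e+6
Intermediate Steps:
T = 1/1842 (T = 1/(1825 + 17) = 1/1842 ≈ 0.00054289)
r(S, p) = -1128 + S² + S*p (r(S, p) = (S² + S*p) - 1128 = -1128 + S² + S*p)
-4576469 - r(T, -757) = -4576469 - (-1128 + (1/1842)² + (1/1842)*(-757)) = -4576469 - (-1128 + 1/3392964 - 757/1842) = -4576469 - 1*(-3828657785/3392964) = -4576469 + 3828657785/3392964 = -15523965906331/3392964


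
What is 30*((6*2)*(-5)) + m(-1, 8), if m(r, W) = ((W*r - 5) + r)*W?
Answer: -1912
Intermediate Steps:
m(r, W) = W*(-5 + r + W*r) (m(r, W) = ((-5 + W*r) + r)*W = (-5 + r + W*r)*W = W*(-5 + r + W*r))
30*((6*2)*(-5)) + m(-1, 8) = 30*((6*2)*(-5)) + 8*(-5 - 1 + 8*(-1)) = 30*(12*(-5)) + 8*(-5 - 1 - 8) = 30*(-60) + 8*(-14) = -1800 - 112 = -1912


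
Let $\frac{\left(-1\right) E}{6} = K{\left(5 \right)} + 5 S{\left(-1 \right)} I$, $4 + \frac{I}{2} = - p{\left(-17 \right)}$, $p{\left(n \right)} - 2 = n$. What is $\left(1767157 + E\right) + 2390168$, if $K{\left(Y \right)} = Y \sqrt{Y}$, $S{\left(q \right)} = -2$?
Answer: $4158645 - 30 \sqrt{5} \approx 4.1586 \cdot 10^{6}$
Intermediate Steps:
$p{\left(n \right)} = 2 + n$
$K{\left(Y \right)} = Y^{\frac{3}{2}}$
$I = 22$ ($I = -8 + 2 \left(- (2 - 17)\right) = -8 + 2 \left(\left(-1\right) \left(-15\right)\right) = -8 + 2 \cdot 15 = -8 + 30 = 22$)
$E = 1320 - 30 \sqrt{5}$ ($E = - 6 \left(5^{\frac{3}{2}} + 5 \left(-2\right) 22\right) = - 6 \left(5 \sqrt{5} - 220\right) = - 6 \left(-220 + 5 \sqrt{5}\right) = 1320 - 30 \sqrt{5} \approx 1252.9$)
$\left(1767157 + E\right) + 2390168 = \left(1767157 + \left(1320 - 30 \sqrt{5}\right)\right) + 2390168 = \left(1768477 - 30 \sqrt{5}\right) + 2390168 = 4158645 - 30 \sqrt{5}$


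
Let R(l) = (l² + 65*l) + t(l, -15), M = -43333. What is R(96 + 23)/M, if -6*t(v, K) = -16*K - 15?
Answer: -43717/86666 ≈ -0.50443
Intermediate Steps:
t(v, K) = 5/2 + 8*K/3 (t(v, K) = -(-16*K - 15)/6 = -(-15 - 16*K)/6 = 5/2 + 8*K/3)
R(l) = -75/2 + l² + 65*l (R(l) = (l² + 65*l) + (5/2 + (8/3)*(-15)) = (l² + 65*l) + (5/2 - 40) = (l² + 65*l) - 75/2 = -75/2 + l² + 65*l)
R(96 + 23)/M = (-75/2 + (96 + 23)² + 65*(96 + 23))/(-43333) = (-75/2 + 119² + 65*119)*(-1/43333) = (-75/2 + 14161 + 7735)*(-1/43333) = (43717/2)*(-1/43333) = -43717/86666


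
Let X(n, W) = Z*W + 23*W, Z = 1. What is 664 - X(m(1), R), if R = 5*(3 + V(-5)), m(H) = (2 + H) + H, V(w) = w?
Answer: 904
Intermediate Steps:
m(H) = 2 + 2*H
R = -10 (R = 5*(3 - 5) = 5*(-2) = -10)
X(n, W) = 24*W (X(n, W) = 1*W + 23*W = W + 23*W = 24*W)
664 - X(m(1), R) = 664 - 24*(-10) = 664 - 1*(-240) = 664 + 240 = 904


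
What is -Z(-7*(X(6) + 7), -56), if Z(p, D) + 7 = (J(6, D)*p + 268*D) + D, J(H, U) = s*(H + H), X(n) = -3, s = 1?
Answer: 15407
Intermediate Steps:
J(H, U) = 2*H (J(H, U) = 1*(H + H) = 1*(2*H) = 2*H)
Z(p, D) = -7 + 12*p + 269*D (Z(p, D) = -7 + (((2*6)*p + 268*D) + D) = -7 + ((12*p + 268*D) + D) = -7 + (12*p + 269*D) = -7 + 12*p + 269*D)
-Z(-7*(X(6) + 7), -56) = -(-7 + 12*(-7*(-3 + 7)) + 269*(-56)) = -(-7 + 12*(-7*4) - 15064) = -(-7 + 12*(-28) - 15064) = -(-7 - 336 - 15064) = -1*(-15407) = 15407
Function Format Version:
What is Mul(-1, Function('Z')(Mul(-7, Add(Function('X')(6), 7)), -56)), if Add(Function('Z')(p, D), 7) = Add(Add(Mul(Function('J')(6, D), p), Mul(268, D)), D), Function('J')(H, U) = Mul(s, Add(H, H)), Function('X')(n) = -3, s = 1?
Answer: 15407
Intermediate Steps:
Function('J')(H, U) = Mul(2, H) (Function('J')(H, U) = Mul(1, Add(H, H)) = Mul(1, Mul(2, H)) = Mul(2, H))
Function('Z')(p, D) = Add(-7, Mul(12, p), Mul(269, D)) (Function('Z')(p, D) = Add(-7, Add(Add(Mul(Mul(2, 6), p), Mul(268, D)), D)) = Add(-7, Add(Add(Mul(12, p), Mul(268, D)), D)) = Add(-7, Add(Mul(12, p), Mul(269, D))) = Add(-7, Mul(12, p), Mul(269, D)))
Mul(-1, Function('Z')(Mul(-7, Add(Function('X')(6), 7)), -56)) = Mul(-1, Add(-7, Mul(12, Mul(-7, Add(-3, 7))), Mul(269, -56))) = Mul(-1, Add(-7, Mul(12, Mul(-7, 4)), -15064)) = Mul(-1, Add(-7, Mul(12, -28), -15064)) = Mul(-1, Add(-7, -336, -15064)) = Mul(-1, -15407) = 15407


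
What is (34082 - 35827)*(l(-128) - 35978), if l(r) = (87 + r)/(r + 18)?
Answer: 1381181111/22 ≈ 6.2781e+7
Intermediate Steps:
l(r) = (87 + r)/(18 + r)
(34082 - 35827)*(l(-128) - 35978) = (34082 - 35827)*((87 - 128)/(18 - 128) - 35978) = -1745*(-41/(-110) - 35978) = -1745*(-1/110*(-41) - 35978) = -1745*(41/110 - 35978) = -1745*(-3957539/110) = 1381181111/22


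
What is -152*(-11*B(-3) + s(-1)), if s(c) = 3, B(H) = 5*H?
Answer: -25536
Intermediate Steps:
-152*(-11*B(-3) + s(-1)) = -152*(-55*(-3) + 3) = -152*(-11*(-15) + 3) = -152*(165 + 3) = -152*168 = -25536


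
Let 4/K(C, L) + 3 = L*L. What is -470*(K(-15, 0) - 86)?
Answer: 123140/3 ≈ 41047.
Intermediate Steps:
K(C, L) = 4/(-3 + L²) (K(C, L) = 4/(-3 + L*L) = 4/(-3 + L²))
-470*(K(-15, 0) - 86) = -470*(4/(-3 + 0²) - 86) = -470*(4/(-3 + 0) - 86) = -470*(4/(-3) - 86) = -470*(4*(-⅓) - 86) = -470*(-4/3 - 86) = -470*(-262/3) = 123140/3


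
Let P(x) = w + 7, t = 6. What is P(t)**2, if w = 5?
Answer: 144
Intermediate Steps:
P(x) = 12 (P(x) = 5 + 7 = 12)
P(t)**2 = 12**2 = 144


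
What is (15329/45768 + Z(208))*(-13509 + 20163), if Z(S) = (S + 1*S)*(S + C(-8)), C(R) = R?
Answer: 4222975438261/7628 ≈ 5.5362e+8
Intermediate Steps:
Z(S) = 2*S*(-8 + S) (Z(S) = (S + 1*S)*(S - 8) = (S + S)*(-8 + S) = (2*S)*(-8 + S) = 2*S*(-8 + S))
(15329/45768 + Z(208))*(-13509 + 20163) = (15329/45768 + 2*208*(-8 + 208))*(-13509 + 20163) = (15329*(1/45768) + 2*208*200)*6654 = (15329/45768 + 83200)*6654 = (3807912929/45768)*6654 = 4222975438261/7628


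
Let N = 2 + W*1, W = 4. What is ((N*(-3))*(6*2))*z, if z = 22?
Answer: -4752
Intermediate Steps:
N = 6 (N = 2 + 4*1 = 2 + 4 = 6)
((N*(-3))*(6*2))*z = ((6*(-3))*(6*2))*22 = -18*12*22 = -216*22 = -4752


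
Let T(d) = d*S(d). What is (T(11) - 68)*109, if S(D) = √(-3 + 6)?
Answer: -7412 + 1199*√3 ≈ -5335.3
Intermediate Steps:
S(D) = √3
T(d) = d*√3
(T(11) - 68)*109 = (11*√3 - 68)*109 = (-68 + 11*√3)*109 = -7412 + 1199*√3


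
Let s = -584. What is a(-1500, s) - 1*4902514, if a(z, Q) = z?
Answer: -4904014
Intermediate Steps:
a(-1500, s) - 1*4902514 = -1500 - 1*4902514 = -1500 - 4902514 = -4904014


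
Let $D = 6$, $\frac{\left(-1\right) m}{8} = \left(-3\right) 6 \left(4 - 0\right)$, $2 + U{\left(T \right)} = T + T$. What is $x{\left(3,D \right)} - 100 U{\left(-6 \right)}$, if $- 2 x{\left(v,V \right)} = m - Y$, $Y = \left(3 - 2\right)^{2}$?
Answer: $\frac{2225}{2} \approx 1112.5$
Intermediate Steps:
$U{\left(T \right)} = -2 + 2 T$ ($U{\left(T \right)} = -2 + \left(T + T\right) = -2 + 2 T$)
$m = 576$ ($m = - 8 \left(-3\right) 6 \left(4 - 0\right) = - 8 \left(- 18 \left(4 + 0\right)\right) = - 8 \left(\left(-18\right) 4\right) = \left(-8\right) \left(-72\right) = 576$)
$Y = 1$ ($Y = 1^{2} = 1$)
$x{\left(v,V \right)} = - \frac{575}{2}$ ($x{\left(v,V \right)} = - \frac{576 - 1}{2} = \left(- \frac{1}{2}\right) 575 = - \frac{575}{2}$)
$x{\left(3,D \right)} - 100 U{\left(-6 \right)} = - \frac{575}{2} - 100 \left(-2 + 2 \left(-6\right)\right) = - \frac{575}{2} - 100 \left(-2 - 12\right) = - \frac{575}{2} - -1400 = - \frac{575}{2} + 1400 = \frac{2225}{2}$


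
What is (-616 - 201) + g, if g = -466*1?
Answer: -1283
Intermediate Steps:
g = -466
(-616 - 201) + g = (-616 - 201) - 466 = -817 - 466 = -1283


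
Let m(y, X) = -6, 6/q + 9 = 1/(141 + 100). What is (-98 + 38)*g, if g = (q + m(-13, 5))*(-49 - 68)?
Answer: -12683385/271 ≈ -46802.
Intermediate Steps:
q = -723/1084 (q = 6/(-9 + 1/(141 + 100)) = 6/(-9 + 1/241) = 6/(-2168/241) = 6*(-241/2168) = -723/1084 ≈ -0.66697)
g = 845559/1084 (g = (-723/1084 - 6)*(-49 - 68) = -7227/1084*(-117) = 845559/1084 ≈ 780.04)
(-98 + 38)*g = (-98 + 38)*(845559/1084) = -60*845559/1084 = -12683385/271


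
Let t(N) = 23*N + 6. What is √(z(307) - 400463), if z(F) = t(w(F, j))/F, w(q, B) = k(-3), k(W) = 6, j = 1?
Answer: I*√37743193079/307 ≈ 632.82*I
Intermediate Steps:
w(q, B) = 6
t(N) = 6 + 23*N
z(F) = 144/F (z(F) = (6 + 23*6)/F = (6 + 138)/F = 144/F)
√(z(307) - 400463) = √(144/307 - 400463) = √(-122941997/307) = I*√37743193079/307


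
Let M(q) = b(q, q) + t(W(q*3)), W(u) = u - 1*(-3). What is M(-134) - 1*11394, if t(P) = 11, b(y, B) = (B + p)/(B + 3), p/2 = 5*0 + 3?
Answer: -1491045/131 ≈ -11382.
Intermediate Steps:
p = 6 (p = 2*(5*0 + 3) = 2*(0 + 3) = 2*3 = 6)
W(u) = 3 + u (W(u) = u + 3 = 3 + u)
b(y, B) = (6 + B)/(3 + B) (b(y, B) = (B + 6)/(B + 3) = (6 + B)/(3 + B))
M(q) = 11 + (6 + q)/(3 + q) (M(q) = (6 + q)/(3 + q) + 11 = 11 + (6 + q)/(3 + q))
M(-134) - 1*11394 = 3*(13 + 4*(-134))/(3 - 134) - 1*11394 = 3*(13 - 536)/(-131) - 11394 = 3*(-1/131)*(-523) - 11394 = 1569/131 - 11394 = -1491045/131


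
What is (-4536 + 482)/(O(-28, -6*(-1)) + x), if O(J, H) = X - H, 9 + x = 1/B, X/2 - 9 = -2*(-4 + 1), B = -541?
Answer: -1096607/4057 ≈ -270.30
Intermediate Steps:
X = 30 (X = 18 + 2*(-2*(-4 + 1)) = 18 + 2*(-2*(-3)) = 18 + 2*6 = 18 + 12 = 30)
x = -4870/541 (x = -9 + 1/(-541) = -9 - 1/541 = -4870/541 ≈ -9.0018)
O(J, H) = 30 - H
(-4536 + 482)/(O(-28, -6*(-1)) + x) = (-4536 + 482)/((30 - (-6)*(-1)) - 4870/541) = -4054/((30 - 1*6) - 4870/541) = -4054/((30 - 6) - 4870/541) = -4054/(24 - 4870/541) = -4054/8114/541 = -4054*541/8114 = -1096607/4057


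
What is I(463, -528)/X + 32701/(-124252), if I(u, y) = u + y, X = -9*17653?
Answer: -5187360397/19740785004 ≈ -0.26277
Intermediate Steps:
X = -158877
I(463, -528)/X + 32701/(-124252) = (463 - 528)/(-158877) + 32701/(-124252) = -65*(-1/158877) + 32701*(-1/124252) = 65/158877 - 32701/124252 = -5187360397/19740785004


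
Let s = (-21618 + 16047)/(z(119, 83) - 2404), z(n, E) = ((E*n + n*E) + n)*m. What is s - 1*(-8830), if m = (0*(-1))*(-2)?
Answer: 21232891/2404 ≈ 8832.3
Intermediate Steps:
m = 0 (m = 0*(-2) = 0)
z(n, E) = 0 (z(n, E) = ((E*n + n*E) + n)*0 = ((E*n + E*n) + n)*0 = (2*E*n + n)*0 = (n + 2*E*n)*0 = 0)
s = 5571/2404 (s = (-21618 + 16047)/(0 - 2404) = -5571/(-2404) = -5571*(-1/2404) = 5571/2404 ≈ 2.3174)
s - 1*(-8830) = 5571/2404 - 1*(-8830) = 5571/2404 + 8830 = 21232891/2404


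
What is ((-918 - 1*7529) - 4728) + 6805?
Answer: -6370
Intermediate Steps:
((-918 - 1*7529) - 4728) + 6805 = ((-918 - 7529) - 4728) + 6805 = (-8447 - 4728) + 6805 = -13175 + 6805 = -6370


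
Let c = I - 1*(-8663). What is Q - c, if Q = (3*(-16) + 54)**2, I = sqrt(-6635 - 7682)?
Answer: -8627 - I*sqrt(14317) ≈ -8627.0 - 119.65*I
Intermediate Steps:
I = I*sqrt(14317) (I = sqrt(-14317) = I*sqrt(14317) ≈ 119.65*I)
Q = 36 (Q = (-48 + 54)**2 = 6**2 = 36)
c = 8663 + I*sqrt(14317) (c = I*sqrt(14317) - 1*(-8663) = I*sqrt(14317) + 8663 = 8663 + I*sqrt(14317) ≈ 8663.0 + 119.65*I)
Q - c = 36 - (8663 + I*sqrt(14317)) = 36 + (-8663 - I*sqrt(14317)) = -8627 - I*sqrt(14317)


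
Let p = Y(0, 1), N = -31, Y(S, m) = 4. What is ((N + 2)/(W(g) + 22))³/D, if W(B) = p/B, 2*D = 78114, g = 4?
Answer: -24389/475206519 ≈ -5.1323e-5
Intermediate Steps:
p = 4
D = 39057 (D = (½)*78114 = 39057)
W(B) = 4/B
((N + 2)/(W(g) + 22))³/D = ((-31 + 2)/(4/4 + 22))³/39057 = (-29/(4*(¼) + 22))³*(1/39057) = (-29/(1 + 22))³*(1/39057) = (-29/23)³*(1/39057) = -24389/12167*1/39057 = -24389/475206519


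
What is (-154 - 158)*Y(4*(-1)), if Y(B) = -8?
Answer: 2496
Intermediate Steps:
(-154 - 158)*Y(4*(-1)) = (-154 - 158)*(-8) = -312*(-8) = 2496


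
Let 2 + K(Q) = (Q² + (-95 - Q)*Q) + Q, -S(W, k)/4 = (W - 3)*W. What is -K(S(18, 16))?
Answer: -101518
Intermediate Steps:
S(W, k) = -4*W*(-3 + W) (S(W, k) = -4*(W - 3)*W = -4*(-3 + W)*W = -4*W*(-3 + W))
K(Q) = -2 + Q + Q² + Q*(-95 - Q) (K(Q) = -2 + ((Q² + (-95 - Q)*Q) + Q) = -2 + ((Q² + Q*(-95 - Q)) + Q) = -2 + (Q + Q² + Q*(-95 - Q)) = -2 + Q + Q² + Q*(-95 - Q))
-K(S(18, 16)) = -(-2 - 376*18*(3 - 1*18)) = -(-2 - 376*18*(3 - 18)) = -(-2 - 376*18*(-15)) = -(-2 - 94*(-1080)) = -(-2 + 101520) = -1*101518 = -101518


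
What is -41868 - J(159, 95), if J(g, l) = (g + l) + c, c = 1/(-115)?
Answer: -4844029/115 ≈ -42122.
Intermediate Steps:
c = -1/115 ≈ -0.0086956
J(g, l) = -1/115 + g + l (J(g, l) = (g + l) - 1/115 = -1/115 + g + l)
-41868 - J(159, 95) = -41868 - (-1/115 + 159 + 95) = -41868 - 1*29209/115 = -41868 - 29209/115 = -4844029/115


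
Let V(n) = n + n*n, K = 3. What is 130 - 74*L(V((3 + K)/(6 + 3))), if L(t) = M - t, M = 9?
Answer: -4084/9 ≈ -453.78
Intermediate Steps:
V(n) = n + n**2
L(t) = 9 - t
130 - 74*L(V((3 + K)/(6 + 3))) = 130 - 74*(9 - (3 + 3)/(6 + 3)*(1 + (3 + 3)/(6 + 3))) = 130 - 74*(9 - 6/9*(1 + 6/9)) = 130 - 74*(9 - 6*(1/9)*(1 + 6*(1/9))) = 130 - 74*(9 - 2*(1 + 2/3)/3) = 130 - 74*(9 - 2*5/(3*3)) = 130 - 74*(9 - 1*10/9) = 130 - 74*(9 - 10/9) = 130 - 74*71/9 = 130 - 5254/9 = -4084/9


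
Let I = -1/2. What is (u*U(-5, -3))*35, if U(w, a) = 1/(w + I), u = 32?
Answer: -2240/11 ≈ -203.64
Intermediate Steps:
I = -1/2 (I = -1*1/2 = -1/2 ≈ -0.50000)
U(w, a) = 1/(-1/2 + w) (U(w, a) = 1/(w - 1/2) = 1/(-1/2 + w))
(u*U(-5, -3))*35 = (32*(2/(-1 + 2*(-5))))*35 = (32*(2/(-1 - 10)))*35 = (32*(2/(-11)))*35 = (32*(2*(-1/11)))*35 = (32*(-2/11))*35 = -64/11*35 = -2240/11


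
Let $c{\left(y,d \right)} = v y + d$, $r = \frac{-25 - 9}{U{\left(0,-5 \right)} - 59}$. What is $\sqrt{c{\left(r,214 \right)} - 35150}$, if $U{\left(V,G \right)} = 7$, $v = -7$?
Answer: $\frac{i \sqrt{23619830}}{26} \approx 186.92 i$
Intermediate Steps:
$r = \frac{17}{26}$ ($r = \frac{-25 - 9}{7 - 59} = - \frac{34}{-52} = \left(-34\right) \left(- \frac{1}{52}\right) = \frac{17}{26} \approx 0.65385$)
$c{\left(y,d \right)} = d - 7 y$ ($c{\left(y,d \right)} = - 7 y + d = d - 7 y$)
$\sqrt{c{\left(r,214 \right)} - 35150} = \sqrt{\left(214 - \frac{119}{26}\right) - 35150} = \sqrt{\frac{5445}{26} - 35150} = \sqrt{- \frac{908455}{26}} = \frac{i \sqrt{23619830}}{26}$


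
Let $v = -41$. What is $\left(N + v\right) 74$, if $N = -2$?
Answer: $-3182$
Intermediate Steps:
$\left(N + v\right) 74 = \left(-2 - 41\right) 74 = \left(-43\right) 74 = -3182$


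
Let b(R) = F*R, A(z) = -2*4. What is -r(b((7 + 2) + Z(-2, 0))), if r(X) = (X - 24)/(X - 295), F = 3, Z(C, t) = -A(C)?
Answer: 27/244 ≈ 0.11066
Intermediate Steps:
A(z) = -8
Z(C, t) = 8 (Z(C, t) = -1*(-8) = 8)
b(R) = 3*R
r(X) = (-24 + X)/(-295 + X)
-r(b((7 + 2) + Z(-2, 0))) = -(-24 + 3*((7 + 2) + 8))/(-295 + 3*((7 + 2) + 8)) = -(-24 + 3*(9 + 8))/(-295 + 3*(9 + 8)) = -(-24 + 3*17)/(-295 + 3*17) = -(-24 + 51)/(-295 + 51) = -27/(-244) = -(-1)*27/244 = -1*(-27/244) = 27/244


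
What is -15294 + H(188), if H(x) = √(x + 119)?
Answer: -15294 + √307 ≈ -15276.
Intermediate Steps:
H(x) = √(119 + x)
-15294 + H(188) = -15294 + √(119 + 188) = -15294 + √307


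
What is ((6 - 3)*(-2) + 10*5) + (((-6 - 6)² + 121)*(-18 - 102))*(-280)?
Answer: 8904044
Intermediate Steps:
((6 - 3)*(-2) + 10*5) + (((-6 - 6)² + 121)*(-18 - 102))*(-280) = (3*(-2) + 50) + (((-12)² + 121)*(-120))*(-280) = (-6 + 50) + ((144 + 121)*(-120))*(-280) = 44 + (265*(-120))*(-280) = 44 - 31800*(-280) = 44 + 8904000 = 8904044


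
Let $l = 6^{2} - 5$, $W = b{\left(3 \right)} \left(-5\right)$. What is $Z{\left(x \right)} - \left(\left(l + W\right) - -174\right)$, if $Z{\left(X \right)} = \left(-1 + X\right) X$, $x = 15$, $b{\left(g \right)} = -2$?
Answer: $-5$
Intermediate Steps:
$W = 10$ ($W = \left(-2\right) \left(-5\right) = 10$)
$Z{\left(X \right)} = X \left(-1 + X\right)$
$l = 31$ ($l = 36 - 5 = 31$)
$Z{\left(x \right)} - \left(\left(l + W\right) - -174\right) = 15 \left(-1 + 15\right) - \left(\left(31 + 10\right) - -174\right) = 15 \cdot 14 - \left(41 + 174\right) = 210 - 215 = -5$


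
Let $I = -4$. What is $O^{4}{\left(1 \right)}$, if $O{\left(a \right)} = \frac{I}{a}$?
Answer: $256$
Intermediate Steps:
$O{\left(a \right)} = - \frac{4}{a}$
$O^{4}{\left(1 \right)} = \left(- \frac{4}{1}\right)^{4} = \left(\left(-4\right) 1\right)^{4} = \left(-4\right)^{4} = 256$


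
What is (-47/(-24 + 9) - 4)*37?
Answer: -481/15 ≈ -32.067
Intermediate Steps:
(-47/(-24 + 9) - 4)*37 = (-47/(-15) - 4)*37 = (-47*(-1/15) - 4)*37 = (47/15 - 4)*37 = -13/15*37 = -481/15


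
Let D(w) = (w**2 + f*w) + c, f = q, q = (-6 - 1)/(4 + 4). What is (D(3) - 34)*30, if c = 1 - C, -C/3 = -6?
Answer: -5355/4 ≈ -1338.8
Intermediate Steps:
C = 18 (C = -3*(-6) = 18)
c = -17 (c = 1 - 1*18 = 1 - 18 = -17)
q = -7/8 ≈ -0.87500
f = -7/8 ≈ -0.87500
D(w) = -17 + w**2 - 7*w/8 (D(w) = (w**2 - 7*w/8) - 17 = -17 + w**2 - 7*w/8)
(D(3) - 34)*30 = ((-17 + 3**2 - 7/8*3) - 34)*30 = ((-17 + 9 - 21/8) - 34)*30 = (-85/8 - 34)*30 = -357/8*30 = -5355/4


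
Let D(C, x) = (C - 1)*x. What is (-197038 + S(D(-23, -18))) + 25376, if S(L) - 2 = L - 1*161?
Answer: -171389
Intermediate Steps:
D(C, x) = x*(-1 + C) (D(C, x) = (-1 + C)*x = x*(-1 + C))
S(L) = -159 + L (S(L) = 2 + (L - 1*161) = 2 + (L - 161) = 2 + (-161 + L) = -159 + L)
(-197038 + S(D(-23, -18))) + 25376 = (-197038 + (-159 - 18*(-1 - 23))) + 25376 = (-197038 + (-159 - 18*(-24))) + 25376 = (-197038 + (-159 + 432)) + 25376 = (-197038 + 273) + 25376 = -196765 + 25376 = -171389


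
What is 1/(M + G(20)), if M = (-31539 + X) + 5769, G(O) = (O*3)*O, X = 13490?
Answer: -1/11080 ≈ -9.0253e-5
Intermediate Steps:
G(O) = 3*O² (G(O) = (3*O)*O = 3*O²)
M = -12280 (M = (-31539 + 13490) + 5769 = -18049 + 5769 = -12280)
1/(M + G(20)) = 1/(-12280 + 3*20²) = 1/(-12280 + 3*400) = 1/(-12280 + 1200) = 1/(-11080) = -1/11080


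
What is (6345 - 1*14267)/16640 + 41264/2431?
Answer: 1974481/119680 ≈ 16.498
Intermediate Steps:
(6345 - 1*14267)/16640 + 41264/2431 = (6345 - 14267)*(1/16640) + 41264*(1/2431) = -7922*1/16640 + 41264/2431 = -3961/8320 + 41264/2431 = 1974481/119680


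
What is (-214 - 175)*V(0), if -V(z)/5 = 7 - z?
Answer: 13615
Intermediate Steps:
V(z) = -35 + 5*z (V(z) = -5*(7 - z) = -35 + 5*z)
(-214 - 175)*V(0) = (-214 - 175)*(-35 + 5*0) = -389*(-35 + 0) = -389*(-35) = 13615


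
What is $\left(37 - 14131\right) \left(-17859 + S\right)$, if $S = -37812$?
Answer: $784627074$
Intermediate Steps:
$\left(37 - 14131\right) \left(-17859 + S\right) = \left(37 - 14131\right) \left(-17859 - 37812\right) = \left(-14094\right) \left(-55671\right) = 784627074$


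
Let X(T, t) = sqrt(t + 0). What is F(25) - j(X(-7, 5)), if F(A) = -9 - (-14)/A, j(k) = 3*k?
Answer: -211/25 - 3*sqrt(5) ≈ -15.148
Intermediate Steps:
X(T, t) = sqrt(t)
F(A) = -9 + 14/A
F(25) - j(X(-7, 5)) = (-9 + 14/25) - 3*sqrt(5) = -211/25 - 3*sqrt(5)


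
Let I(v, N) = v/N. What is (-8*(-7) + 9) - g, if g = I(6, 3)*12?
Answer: 41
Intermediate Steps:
g = 24 (g = (6/3)*12 = (6*(⅓))*12 = 2*12 = 24)
(-8*(-7) + 9) - g = (-8*(-7) + 9) - 1*24 = (56 + 9) - 24 = 65 - 24 = 41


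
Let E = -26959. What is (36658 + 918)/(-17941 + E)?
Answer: -9394/11225 ≈ -0.83688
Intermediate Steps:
(36658 + 918)/(-17941 + E) = (36658 + 918)/(-17941 - 26959) = 37576/(-44900) = 37576*(-1/44900) = -9394/11225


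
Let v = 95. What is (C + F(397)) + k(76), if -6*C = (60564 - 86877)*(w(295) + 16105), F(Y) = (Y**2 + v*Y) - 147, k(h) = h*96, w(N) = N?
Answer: 72124673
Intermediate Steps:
k(h) = 96*h
F(Y) = -147 + Y**2 + 95*Y (F(Y) = (Y**2 + 95*Y) - 147 = -147 + Y**2 + 95*Y)
C = 71922200 (C = -(60564 - 86877)*(295 + 16105)/6 = -(-8771)*16400/2 = -1/6*(-431533200) = 71922200)
(C + F(397)) + k(76) = (71922200 + (-147 + 397**2 + 95*397)) + 96*76 = (71922200 + (-147 + 157609 + 37715)) + 7296 = (71922200 + 195177) + 7296 = 72117377 + 7296 = 72124673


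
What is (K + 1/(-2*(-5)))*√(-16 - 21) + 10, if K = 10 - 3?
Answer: 10 + 71*I*√37/10 ≈ 10.0 + 43.188*I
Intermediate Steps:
K = 7
(K + 1/(-2*(-5)))*√(-16 - 21) + 10 = (7 + 1/(-2*(-5)))*√(-16 - 21) + 10 = (7 + 1/10)*√(-37) + 10 = (7 + ⅒)*(I*√37) + 10 = 71*(I*√37)/10 + 10 = 71*I*√37/10 + 10 = 10 + 71*I*√37/10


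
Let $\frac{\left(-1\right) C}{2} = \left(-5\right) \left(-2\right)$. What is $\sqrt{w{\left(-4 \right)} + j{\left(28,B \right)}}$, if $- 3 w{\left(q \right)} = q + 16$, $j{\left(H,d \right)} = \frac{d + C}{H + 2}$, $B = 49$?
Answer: $\frac{i \sqrt{2730}}{30} \approx 1.7416 i$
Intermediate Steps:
$C = -20$ ($C = - 2 \left(\left(-5\right) \left(-2\right)\right) = \left(-2\right) 10 = -20$)
$j{\left(H,d \right)} = \frac{-20 + d}{2 + H}$ ($j{\left(H,d \right)} = \frac{d - 20}{H + 2} = \frac{-20 + d}{2 + H}$)
$w{\left(q \right)} = - \frac{16}{3} - \frac{q}{3}$ ($w{\left(q \right)} = - \frac{q + 16}{3} = - \frac{16 + q}{3} = - \frac{16}{3} - \frac{q}{3}$)
$\sqrt{w{\left(-4 \right)} + j{\left(28,B \right)}} = \sqrt{\left(- \frac{16}{3} - - \frac{4}{3}\right) + \frac{-20 + 49}{2 + 28}} = \sqrt{\left(- \frac{16}{3} + \frac{4}{3}\right) + \frac{1}{30} \cdot 29} = \sqrt{-4 + \frac{1}{30} \cdot 29} = \sqrt{-4 + \frac{29}{30}} = \sqrt{- \frac{91}{30}} = \frac{i \sqrt{2730}}{30}$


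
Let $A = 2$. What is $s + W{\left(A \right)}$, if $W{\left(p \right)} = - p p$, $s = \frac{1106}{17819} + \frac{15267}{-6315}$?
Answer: $- \frac{238388741}{37508995} \approx -6.3555$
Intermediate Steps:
$s = - \frac{88352761}{37508995}$ ($s = 1106 \cdot \frac{1}{17819} + 15267 \left(- \frac{1}{6315}\right) = \frac{1106}{17819} - \frac{5089}{2105} = - \frac{88352761}{37508995} \approx -2.3555$)
$W{\left(p \right)} = - p^{2}$
$s + W{\left(A \right)} = - \frac{88352761}{37508995} - 2^{2} = - \frac{88352761}{37508995} - 4 = - \frac{238388741}{37508995}$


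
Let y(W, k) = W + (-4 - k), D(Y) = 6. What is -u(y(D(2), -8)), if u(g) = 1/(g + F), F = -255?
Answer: 1/245 ≈ 0.0040816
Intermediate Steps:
y(W, k) = -4 + W - k
u(g) = 1/(-255 + g) (u(g) = 1/(g - 255) = 1/(-255 + g))
-u(y(D(2), -8)) = -1/(-255 + (-4 + 6 - 1*(-8))) = -1/(-255 + (-4 + 6 + 8)) = -1/(-255 + 10) = -1/(-245) = -1*(-1/245) = 1/245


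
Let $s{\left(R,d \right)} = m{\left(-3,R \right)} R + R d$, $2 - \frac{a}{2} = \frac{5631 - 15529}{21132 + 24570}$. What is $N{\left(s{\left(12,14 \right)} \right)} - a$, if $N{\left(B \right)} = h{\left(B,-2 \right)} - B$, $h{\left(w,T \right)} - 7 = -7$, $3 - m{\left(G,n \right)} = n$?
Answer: $- \frac{1472362}{22851} \approx -64.433$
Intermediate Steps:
$m{\left(G,n \right)} = 3 - n$
$a = \frac{101302}{22851}$ ($a = 4 - 2 \frac{5631 - 15529}{21132 + 24570} = 4 - 2 \left(- \frac{9898}{45702}\right) = 4 - 2 \left(\left(-9898\right) \frac{1}{45702}\right) = 4 - - \frac{9898}{22851} = 4 + \frac{9898}{22851} = \frac{101302}{22851} \approx 4.4332$)
$h{\left(w,T \right)} = 0$ ($h{\left(w,T \right)} = 7 - 7 = 0$)
$s{\left(R,d \right)} = R d + R \left(3 - R\right)$ ($s{\left(R,d \right)} = \left(3 - R\right) R + R d = R \left(3 - R\right) + R d = R d + R \left(3 - R\right)$)
$N{\left(B \right)} = - B$ ($N{\left(B \right)} = 0 - B = - B$)
$N{\left(s{\left(12,14 \right)} \right)} - a = - 12 \left(3 + 14 - 12\right) - \frac{101302}{22851} = - 12 \cdot 5 - \frac{101302}{22851} = \left(-1\right) 60 - \frac{101302}{22851} = -60 - \frac{101302}{22851} = - \frac{1472362}{22851}$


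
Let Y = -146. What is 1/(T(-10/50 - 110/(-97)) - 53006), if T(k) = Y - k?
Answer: -485/25779173 ≈ -1.8814e-5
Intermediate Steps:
T(k) = -146 - k
1/(T(-10/50 - 110/(-97)) - 53006) = 1/((-146 - (-10/50 - 110/(-97))) - 53006) = 1/((-146 - (-10*1/50 - 110*(-1/97))) - 53006) = 1/((-146 - (-⅕ + 110/97)) - 53006) = 1/((-146 - 1*453/485) - 53006) = 1/((-146 - 453/485) - 53006) = 1/(-71263/485 - 53006) = 1/(-25779173/485) = -485/25779173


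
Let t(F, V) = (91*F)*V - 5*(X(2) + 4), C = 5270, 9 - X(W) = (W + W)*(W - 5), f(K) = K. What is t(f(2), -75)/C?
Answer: -2755/1054 ≈ -2.6139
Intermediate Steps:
X(W) = 9 - 2*W*(-5 + W) (X(W) = 9 - (W + W)*(W - 5) = 9 - 2*W*(-5 + W))
t(F, V) = -125 + 91*F*V (t(F, V) = (91*F)*V - 5*((9 - 2*2² + 10*2) + 4) = 91*F*V - 5*((9 - 2*4 + 20) + 4) = 91*F*V - 5*((9 - 8 + 20) + 4) = 91*F*V - 5*(21 + 4) = 91*F*V - 5*25 = 91*F*V - 125 = -125 + 91*F*V)
t(f(2), -75)/C = (-125 + 91*2*(-75))/5270 = (-125 - 13650)*(1/5270) = -13775*1/5270 = -2755/1054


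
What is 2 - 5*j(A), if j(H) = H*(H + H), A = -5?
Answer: -248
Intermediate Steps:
j(H) = 2*H² (j(H) = H*(2*H) = 2*H²)
2 - 5*j(A) = 2 - 10*(-5)² = 2 - 10*25 = 2 - 5*50 = 2 - 250 = -248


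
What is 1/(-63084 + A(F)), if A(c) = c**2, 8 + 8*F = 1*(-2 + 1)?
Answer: -64/4037295 ≈ -1.5852e-5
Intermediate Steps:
F = -9/8 (F = -1 + (1*(-2 + 1))/8 = -1 + (1*(-1))/8 = -1 + (1/8)*(-1) = -1 - 1/8 = -9/8 ≈ -1.1250)
1/(-63084 + A(F)) = 1/(-63084 + (-9/8)**2) = 1/(-63084 + 81/64) = 1/(-4037295/64) = -64/4037295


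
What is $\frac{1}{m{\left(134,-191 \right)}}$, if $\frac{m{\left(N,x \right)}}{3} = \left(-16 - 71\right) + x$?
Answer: $- \frac{1}{834} \approx -0.001199$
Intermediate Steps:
$m{\left(N,x \right)} = -261 + 3 x$ ($m{\left(N,x \right)} = 3 \left(\left(-16 - 71\right) + x\right) = 3 \left(-87 + x\right) = -261 + 3 x$)
$\frac{1}{m{\left(134,-191 \right)}} = \frac{1}{-261 + 3 \left(-191\right)} = \frac{1}{-261 - 573} = \frac{1}{-834} = - \frac{1}{834}$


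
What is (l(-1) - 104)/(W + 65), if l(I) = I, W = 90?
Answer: -21/31 ≈ -0.67742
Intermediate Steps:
(l(-1) - 104)/(W + 65) = (-1 - 104)/(90 + 65) = -105/155 = -105*1/155 = -21/31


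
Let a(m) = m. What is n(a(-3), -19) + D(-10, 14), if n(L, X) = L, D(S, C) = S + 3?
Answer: -10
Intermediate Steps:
D(S, C) = 3 + S
n(a(-3), -19) + D(-10, 14) = -3 + (3 - 10) = -3 - 7 = -10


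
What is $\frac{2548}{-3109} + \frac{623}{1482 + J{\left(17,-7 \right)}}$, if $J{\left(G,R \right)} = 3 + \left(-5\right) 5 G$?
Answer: $- \frac{763973}{3295540} \approx -0.23182$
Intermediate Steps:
$J{\left(G,R \right)} = 3 - 25 G$
$\frac{2548}{-3109} + \frac{623}{1482 + J{\left(17,-7 \right)}} = \frac{2548}{-3109} + \frac{623}{1482 + \left(3 - 425\right)} = 2548 \left(- \frac{1}{3109}\right) + \frac{623}{1482 + \left(3 - 425\right)} = - \frac{2548}{3109} + \frac{623}{1482 - 422} = - \frac{2548}{3109} + \frac{623}{1060} = - \frac{763973}{3295540}$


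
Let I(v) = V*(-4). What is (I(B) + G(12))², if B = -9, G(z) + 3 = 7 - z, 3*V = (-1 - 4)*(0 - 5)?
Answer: 15376/9 ≈ 1708.4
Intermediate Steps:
V = 25/3 (V = ((-1 - 4)*(0 - 5))/3 = (-5*(-5))/3 = (⅓)*25 = 25/3 ≈ 8.3333)
G(z) = 4 - z (G(z) = -3 + (7 - z) = 4 - z)
I(v) = -100/3 (I(v) = (25/3)*(-4) = -100/3)
(I(B) + G(12))² = (-100/3 + (4 - 1*12))² = (-100/3 + (4 - 12))² = (-100/3 - 8)² = (-124/3)² = 15376/9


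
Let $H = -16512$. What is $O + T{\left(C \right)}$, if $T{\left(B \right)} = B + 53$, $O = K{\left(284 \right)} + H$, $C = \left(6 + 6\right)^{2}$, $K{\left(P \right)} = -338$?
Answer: $-16653$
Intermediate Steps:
$C = 144$ ($C = 12^{2} = 144$)
$O = -16850$ ($O = -338 - 16512 = -16850$)
$T{\left(B \right)} = 53 + B$
$O + T{\left(C \right)} = -16850 + \left(53 + 144\right) = -16850 + 197 = -16653$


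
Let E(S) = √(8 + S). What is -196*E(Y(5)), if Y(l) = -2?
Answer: -196*√6 ≈ -480.10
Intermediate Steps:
-196*E(Y(5)) = -196*√(8 - 2) = -196*√6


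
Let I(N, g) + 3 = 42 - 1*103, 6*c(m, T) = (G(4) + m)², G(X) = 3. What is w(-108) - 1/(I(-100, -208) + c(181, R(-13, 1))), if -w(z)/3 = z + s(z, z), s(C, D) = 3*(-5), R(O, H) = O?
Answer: 6175581/16736 ≈ 369.00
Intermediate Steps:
s(C, D) = -15
c(m, T) = (3 + m)²/6
I(N, g) = -64 (I(N, g) = -3 + (42 - 1*103) = -3 + (42 - 103) = -3 - 61 = -64)
w(z) = 45 - 3*z (w(z) = -3*(z - 15) = -3*(-15 + z) = 45 - 3*z)
w(-108) - 1/(I(-100, -208) + c(181, R(-13, 1))) = (45 - 3*(-108)) - 1/(-64 + (3 + 181)²/6) = (45 + 324) - 1/(-64 + (⅙)*184²) = 369 - 1/(-64 + (⅙)*33856) = 369 - 1/(-64 + 16928/3) = 369 - 1/16736/3 = 369 - 1*3/16736 = 369 - 3/16736 = 6175581/16736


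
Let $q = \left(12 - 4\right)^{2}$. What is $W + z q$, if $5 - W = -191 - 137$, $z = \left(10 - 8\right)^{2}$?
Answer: $589$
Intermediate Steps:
$q = 64$ ($q = 8^{2} = 64$)
$z = 4$ ($z = 2^{2} = 4$)
$W = 333$ ($W = 5 - \left(-191 - 137\right) = 5 - -328 = 5 + 328 = 333$)
$W + z q = 333 + 4 \cdot 64 = 333 + 256 = 589$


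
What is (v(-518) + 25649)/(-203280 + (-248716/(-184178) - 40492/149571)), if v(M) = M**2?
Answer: -130617360935577/90320390323990 ≈ -1.4462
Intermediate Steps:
(v(-518) + 25649)/(-203280 + (-248716/(-184178) - 40492/149571)) = ((-518)**2 + 25649)/(-203280 + (-248716/(-184178) - 40492/149571)) = (268324 + 25649)/(-203280 + (-248716*(-1/184178) - 40492*1/149571)) = 293973/(-203280 + (124358/92089 - 40492/149571)) = 293973/(-203280 + 14871482630/13773843819) = 293973/(-2799932100043690/13773843819) = 293973*(-13773843819/2799932100043690) = -130617360935577/90320390323990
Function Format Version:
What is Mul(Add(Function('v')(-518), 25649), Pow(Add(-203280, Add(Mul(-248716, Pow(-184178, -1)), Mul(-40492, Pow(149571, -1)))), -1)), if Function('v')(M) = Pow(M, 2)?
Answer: Rational(-130617360935577, 90320390323990) ≈ -1.4462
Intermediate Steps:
Mul(Add(Function('v')(-518), 25649), Pow(Add(-203280, Add(Mul(-248716, Pow(-184178, -1)), Mul(-40492, Pow(149571, -1)))), -1)) = Mul(Add(Pow(-518, 2), 25649), Pow(Add(-203280, Add(Mul(-248716, Pow(-184178, -1)), Mul(-40492, Pow(149571, -1)))), -1)) = Mul(Add(268324, 25649), Pow(Add(-203280, Add(Mul(-248716, Rational(-1, 184178)), Mul(-40492, Rational(1, 149571)))), -1)) = Mul(293973, Pow(Add(-203280, Add(Rational(124358, 92089), Rational(-40492, 149571))), -1)) = Mul(293973, Pow(Add(-203280, Rational(14871482630, 13773843819)), -1)) = Mul(293973, Pow(Rational(-2799932100043690, 13773843819), -1)) = Mul(293973, Rational(-13773843819, 2799932100043690)) = Rational(-130617360935577, 90320390323990)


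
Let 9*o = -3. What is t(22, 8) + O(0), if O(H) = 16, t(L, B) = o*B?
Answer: 40/3 ≈ 13.333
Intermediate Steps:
o = -1/3 (o = (1/9)*(-3) = -1/3 ≈ -0.33333)
t(L, B) = -B/3
t(22, 8) + O(0) = -1/3*8 + 16 = -8/3 + 16 = 40/3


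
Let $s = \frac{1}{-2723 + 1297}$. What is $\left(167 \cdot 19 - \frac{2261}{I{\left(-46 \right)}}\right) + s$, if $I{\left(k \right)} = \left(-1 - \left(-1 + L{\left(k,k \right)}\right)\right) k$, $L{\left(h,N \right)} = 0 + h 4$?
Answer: $\frac{832614339}{262384} \approx 3173.3$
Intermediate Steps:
$s = - \frac{1}{1426}$ ($s = \frac{1}{-1426} = - \frac{1}{1426} \approx -0.00070126$)
$L{\left(h,N \right)} = 4 h$ ($L{\left(h,N \right)} = 0 + 4 h = 4 h$)
$I{\left(k \right)} = - 4 k^{2}$ ($I{\left(k \right)} = \left(-1 - \left(-1 + 4 k\right)\right) k = - 4 k k = - 4 k^{2}$)
$\left(167 \cdot 19 - \frac{2261}{I{\left(-46 \right)}}\right) + s = \left(167 \cdot 19 - \frac{2261}{\left(-4\right) \left(-46\right)^{2}}\right) - \frac{1}{1426} = \left(3173 - \frac{2261}{\left(-4\right) 2116}\right) - \frac{1}{1426} = \left(3173 - \frac{2261}{-8464}\right) - \frac{1}{1426} = \left(3173 - - \frac{2261}{8464}\right) - \frac{1}{1426} = \left(3173 + \frac{2261}{8464}\right) - \frac{1}{1426} = \frac{26858533}{8464} - \frac{1}{1426} = \frac{832614339}{262384}$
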